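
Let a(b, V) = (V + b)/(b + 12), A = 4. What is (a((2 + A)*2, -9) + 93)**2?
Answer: 555025/64 ≈ 8672.3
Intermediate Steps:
a(b, V) = (V + b)/(12 + b)
(a((2 + A)*2, -9) + 93)**2 = ((-9 + (2 + 4)*2)/(12 + (2 + 4)*2) + 93)**2 = ((-9 + 6*2)/(12 + 6*2) + 93)**2 = ((-9 + 12)/(12 + 12) + 93)**2 = (3/24 + 93)**2 = ((1/24)*3 + 93)**2 = (1/8 + 93)**2 = (745/8)**2 = 555025/64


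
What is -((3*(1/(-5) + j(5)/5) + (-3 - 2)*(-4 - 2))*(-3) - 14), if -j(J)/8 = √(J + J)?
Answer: 511/5 - 72*√10/5 ≈ 56.663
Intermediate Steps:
j(J) = -8*√2*√J (j(J) = -8*√(J + J) = -8*√2*√J)
-((3*(1/(-5) + j(5)/5) + (-3 - 2)*(-4 - 2))*(-3) - 14) = -((3*(1/(-5) - 8*√2*√5/5) + (-3 - 2)*(-4 - 2))*(-3) - 14) = -((3*(1*(-⅕) - 8*√10*(⅕)) - 5*(-6))*(-3) - 14) = -((3*(-⅕ - 8*√10/5) + 30)*(-3) - 14) = -(((-⅗ - 24*√10/5) + 30)*(-3) - 14) = -((147/5 - 24*√10/5)*(-3) - 14) = -((-441/5 + 72*√10/5) - 14) = -(-511/5 + 72*√10/5) = 511/5 - 72*√10/5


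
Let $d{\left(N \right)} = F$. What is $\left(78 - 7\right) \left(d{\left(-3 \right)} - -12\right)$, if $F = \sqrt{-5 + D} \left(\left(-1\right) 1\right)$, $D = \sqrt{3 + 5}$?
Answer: $852 - 71 \sqrt{-5 + 2 \sqrt{2}} \approx 852.0 - 104.63 i$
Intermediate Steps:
$D = 2 \sqrt{2}$ ($D = \sqrt{8} = 2 \sqrt{2} \approx 2.8284$)
$F = - \sqrt{-5 + 2 \sqrt{2}}$ ($F = \sqrt{-5 + 2 \sqrt{2}} \left(\left(-1\right) 1\right) = \sqrt{-5 + 2 \sqrt{2}} \left(-1\right) = - \sqrt{-5 + 2 \sqrt{2}} \approx - 1.4736 i$)
$d{\left(N \right)} = - i \sqrt{5 - 2 \sqrt{2}}$
$\left(78 - 7\right) \left(d{\left(-3 \right)} - -12\right) = \left(78 - 7\right) \left(- i \sqrt{5 - 2 \sqrt{2}} - -12\right) = 71 \left(- i \sqrt{5 - 2 \sqrt{2}} + 12\right) = 71 \left(12 - i \sqrt{5 - 2 \sqrt{2}}\right) = 852 - 71 i \sqrt{5 - 2 \sqrt{2}}$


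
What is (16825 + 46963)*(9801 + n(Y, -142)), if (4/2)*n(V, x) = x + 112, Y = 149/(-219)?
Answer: 624229368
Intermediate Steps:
Y = -149/219 (Y = 149*(-1/219) = -149/219 ≈ -0.68037)
n(V, x) = 56 + x/2 (n(V, x) = (x + 112)/2 = (112 + x)/2 = 56 + x/2)
(16825 + 46963)*(9801 + n(Y, -142)) = (16825 + 46963)*(9801 + (56 + (½)*(-142))) = 63788*(9801 + (56 - 71)) = 63788*(9801 - 15) = 63788*9786 = 624229368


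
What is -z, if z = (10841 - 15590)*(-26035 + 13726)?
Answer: -58455441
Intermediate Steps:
z = 58455441 (z = -4749*(-12309) = 58455441)
-z = -1*58455441 = -58455441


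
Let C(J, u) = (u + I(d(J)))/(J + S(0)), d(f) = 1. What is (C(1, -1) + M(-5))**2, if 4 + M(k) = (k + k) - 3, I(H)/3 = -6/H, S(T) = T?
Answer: 1296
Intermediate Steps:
I(H) = -18/H (I(H) = 3*(-6/H) = -18/H)
C(J, u) = (-18 + u)/J (C(J, u) = (u - 18/1)/(J + 0) = (u - 18*1)/J = (u - 18)/J = (-18 + u)/J)
M(k) = -7 + 2*k (M(k) = -4 + ((k + k) - 3) = -4 + (2*k - 3) = -4 + (-3 + 2*k) = -7 + 2*k)
(C(1, -1) + M(-5))**2 = ((-18 - 1)/1 + (-7 + 2*(-5)))**2 = (1*(-19) + (-7 - 10))**2 = (-19 - 17)**2 = (-36)**2 = 1296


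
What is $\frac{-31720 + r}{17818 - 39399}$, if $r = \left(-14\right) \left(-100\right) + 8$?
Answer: $\frac{30312}{21581} \approx 1.4046$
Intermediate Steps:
$r = 1408$ ($r = 1400 + 8 = 1408$)
$\frac{-31720 + r}{17818 - 39399} = \frac{-31720 + 1408}{17818 - 39399} = - \frac{30312}{-21581} = \left(-30312\right) \left(- \frac{1}{21581}\right) = \frac{30312}{21581}$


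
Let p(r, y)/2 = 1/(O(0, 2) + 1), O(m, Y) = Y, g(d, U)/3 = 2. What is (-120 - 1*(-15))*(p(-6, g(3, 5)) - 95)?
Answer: 9905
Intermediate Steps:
g(d, U) = 6 (g(d, U) = 3*2 = 6)
p(r, y) = ⅔ (p(r, y) = 2/(2 + 1) = 2/3 = 2*(⅓) = ⅔)
(-120 - 1*(-15))*(p(-6, g(3, 5)) - 95) = (-120 - 1*(-15))*(⅔ - 95) = (-120 + 15)*(-283/3) = -105*(-283/3) = 9905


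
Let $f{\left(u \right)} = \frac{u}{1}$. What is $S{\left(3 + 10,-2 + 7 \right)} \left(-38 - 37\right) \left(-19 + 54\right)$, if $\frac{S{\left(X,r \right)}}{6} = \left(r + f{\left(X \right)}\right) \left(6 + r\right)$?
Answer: $-3118500$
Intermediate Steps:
$f{\left(u \right)} = u$ ($f{\left(u \right)} = u 1 = u$)
$S{\left(X,r \right)} = 6 \left(6 + r\right) \left(X + r\right)$ ($S{\left(X,r \right)} = 6 \left(r + X\right) \left(6 + r\right) = 6 \left(X + r\right) \left(6 + r\right) = 6 \left(6 + r\right) \left(X + r\right)$)
$S{\left(3 + 10,-2 + 7 \right)} \left(-38 - 37\right) \left(-19 + 54\right) = \left(6 \left(-2 + 7\right)^{2} + 36 \left(3 + 10\right) + 36 \left(-2 + 7\right) + 6 \left(3 + 10\right) \left(-2 + 7\right)\right) \left(-38 - 37\right) \left(-19 + 54\right) = \left(6 \cdot 5^{2} + 36 \cdot 13 + 36 \cdot 5 + 6 \cdot 13 \cdot 5\right) \left(\left(-75\right) 35\right) = \left(6 \cdot 25 + 468 + 180 + 390\right) \left(-2625\right) = \left(150 + 468 + 180 + 390\right) \left(-2625\right) = 1188 \left(-2625\right) = -3118500$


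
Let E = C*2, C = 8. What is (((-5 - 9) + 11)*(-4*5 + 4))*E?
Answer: 768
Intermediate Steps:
E = 16 (E = 8*2 = 16)
(((-5 - 9) + 11)*(-4*5 + 4))*E = (((-5 - 9) + 11)*(-4*5 + 4))*16 = ((-14 + 11)*(-20 + 4))*16 = -3*(-16)*16 = 48*16 = 768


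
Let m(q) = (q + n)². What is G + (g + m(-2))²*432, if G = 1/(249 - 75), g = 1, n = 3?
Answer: 300673/174 ≈ 1728.0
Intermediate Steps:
m(q) = (3 + q)² (m(q) = (q + 3)² = (3 + q)²)
G = 1/174 ≈ 0.0057471
G + (g + m(-2))²*432 = 1/174 + (1 + (3 - 2)²)²*432 = 1/174 + (1 + 1²)²*432 = 1/174 + (1 + 1)²*432 = 1/174 + 2²*432 = 1/174 + 4*432 = 1/174 + 1728 = 300673/174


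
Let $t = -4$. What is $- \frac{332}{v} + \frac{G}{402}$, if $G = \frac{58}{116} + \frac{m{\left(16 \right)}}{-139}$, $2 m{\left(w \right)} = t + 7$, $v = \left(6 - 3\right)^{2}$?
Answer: $- \frac{3091814}{83817} \approx -36.888$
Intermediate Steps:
$v = 9$ ($v = 3^{2} = 9$)
$m{\left(w \right)} = \frac{3}{2}$ ($m{\left(w \right)} = \frac{-4 + 7}{2} = \frac{1}{2} \cdot 3 = \frac{3}{2}$)
$G = \frac{68}{139}$ ($G = \frac{58}{116} + \frac{3}{2 \left(-139\right)} = 58 \cdot \frac{1}{116} + \frac{3}{2} \left(- \frac{1}{139}\right) = \frac{1}{2} - \frac{3}{278} = \frac{68}{139} \approx 0.48921$)
$- \frac{332}{v} + \frac{G}{402} = - \frac{332}{9} + \frac{68}{139 \cdot 402} = \left(-332\right) \frac{1}{9} + \frac{68}{139} \cdot \frac{1}{402} = - \frac{332}{9} + \frac{34}{27939} = - \frac{3091814}{83817}$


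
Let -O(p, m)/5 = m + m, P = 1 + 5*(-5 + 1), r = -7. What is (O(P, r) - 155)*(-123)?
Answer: 10455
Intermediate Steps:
P = -19 (P = 1 + 5*(-4) = 1 - 20 = -19)
O(p, m) = -10*m (O(p, m) = -5*(m + m) = -10*m)
(O(P, r) - 155)*(-123) = (-10*(-7) - 155)*(-123) = (70 - 155)*(-123) = -85*(-123) = 10455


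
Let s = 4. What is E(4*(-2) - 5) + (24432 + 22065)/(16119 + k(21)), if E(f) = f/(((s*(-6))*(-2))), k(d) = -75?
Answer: 168607/64176 ≈ 2.6273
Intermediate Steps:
E(f) = f/48 (E(f) = f/(((4*(-6))*(-2))) = f/((-24*(-2))) = f/48)
E(4*(-2) - 5) + (24432 + 22065)/(16119 + k(21)) = (4*(-2) - 5)/48 + (24432 + 22065)/(16119 - 75) = (-8 - 5)/48 + 46497/16044 = (1/48)*(-13) + 46497*(1/16044) = -13/48 + 15499/5348 = 168607/64176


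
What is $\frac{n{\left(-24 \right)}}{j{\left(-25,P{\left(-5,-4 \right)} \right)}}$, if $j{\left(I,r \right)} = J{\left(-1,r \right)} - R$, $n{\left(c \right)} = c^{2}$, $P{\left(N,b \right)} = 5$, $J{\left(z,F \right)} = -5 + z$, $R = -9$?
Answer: $192$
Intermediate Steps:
$j{\left(I,r \right)} = 3$ ($j{\left(I,r \right)} = \left(-5 - 1\right) - -9 = -6 + 9 = 3$)
$\frac{n{\left(-24 \right)}}{j{\left(-25,P{\left(-5,-4 \right)} \right)}} = \frac{\left(-24\right)^{2}}{3} = 576 \cdot \frac{1}{3} = 192$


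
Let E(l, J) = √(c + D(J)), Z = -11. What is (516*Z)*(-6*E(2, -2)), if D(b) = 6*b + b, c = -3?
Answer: 34056*I*√17 ≈ 1.4042e+5*I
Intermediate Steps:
D(b) = 7*b
E(l, J) = √(-3 + 7*J)
(516*Z)*(-6*E(2, -2)) = (516*(-11))*(-6*√(-3 + 7*(-2))) = -(-34056)*√(-3 - 14) = -(-34056)*√(-17) = -(-34056)*I*√17 = 34056*I*√17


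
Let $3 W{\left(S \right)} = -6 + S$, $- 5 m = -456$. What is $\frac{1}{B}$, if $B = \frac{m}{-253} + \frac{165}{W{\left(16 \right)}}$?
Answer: $\frac{2530}{124323} \approx 0.02035$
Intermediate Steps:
$m = \frac{456}{5}$ ($m = \left(- \frac{1}{5}\right) \left(-456\right) = \frac{456}{5} \approx 91.2$)
$W{\left(S \right)} = -2 + \frac{S}{3}$ ($W{\left(S \right)} = \frac{-6 + S}{3} = -2 + \frac{S}{3}$)
$B = \frac{124323}{2530}$ ($B = \frac{456}{5 \left(-253\right)} + \frac{165}{-2 + \frac{1}{3} \cdot 16} = \frac{456}{5} \left(- \frac{1}{253}\right) + \frac{165}{-2 + \frac{16}{3}} = - \frac{456}{1265} + \frac{165}{\frac{10}{3}} = - \frac{456}{1265} + 165 \cdot \frac{3}{10} = - \frac{456}{1265} + \frac{99}{2} = \frac{124323}{2530} \approx 49.14$)
$\frac{1}{B} = \frac{1}{\frac{124323}{2530}} = \frac{2530}{124323}$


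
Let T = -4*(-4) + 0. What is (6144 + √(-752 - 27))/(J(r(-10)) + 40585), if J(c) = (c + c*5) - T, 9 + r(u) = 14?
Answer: 2048/13533 + I*√779/40599 ≈ 0.15133 + 0.00068747*I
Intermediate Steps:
T = 16 (T = 16 + 0 = 16)
r(u) = 5 (r(u) = -9 + 14 = 5)
J(c) = -16 + 6*c (J(c) = (c + c*5) - 1*16 = (c + 5*c) - 16 = 6*c - 16 = -16 + 6*c)
(6144 + √(-752 - 27))/(J(r(-10)) + 40585) = (6144 + √(-752 - 27))/((-16 + 6*5) + 40585) = (6144 + √(-779))/((-16 + 30) + 40585) = (6144 + I*√779)/(14 + 40585) = (6144 + I*√779)/40599 = (6144 + I*√779)*(1/40599) = 2048/13533 + I*√779/40599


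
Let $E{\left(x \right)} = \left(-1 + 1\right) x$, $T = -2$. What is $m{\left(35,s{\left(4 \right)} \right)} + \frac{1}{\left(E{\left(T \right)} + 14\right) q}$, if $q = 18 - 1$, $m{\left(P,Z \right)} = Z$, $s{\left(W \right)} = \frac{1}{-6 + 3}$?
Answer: $- \frac{235}{714} \approx -0.32913$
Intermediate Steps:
$s{\left(W \right)} = - \frac{1}{3}$ ($s{\left(W \right)} = \frac{1}{-3} = - \frac{1}{3}$)
$q = 17$ ($q = 18 - 1 = 17$)
$E{\left(x \right)} = 0$ ($E{\left(x \right)} = 0 x = 0$)
$m{\left(35,s{\left(4 \right)} \right)} + \frac{1}{\left(E{\left(T \right)} + 14\right) q} = - \frac{1}{3} + \frac{1}{\left(0 + 14\right) 17} = - \frac{1}{3} + \frac{1}{14 \cdot 17} = - \frac{1}{3} + \frac{1}{238} = - \frac{235}{714}$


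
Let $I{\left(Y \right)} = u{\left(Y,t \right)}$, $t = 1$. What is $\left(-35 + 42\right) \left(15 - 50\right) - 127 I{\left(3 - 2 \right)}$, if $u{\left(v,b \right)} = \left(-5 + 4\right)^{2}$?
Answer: $-372$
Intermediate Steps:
$u{\left(v,b \right)} = 1$ ($u{\left(v,b \right)} = \left(-1\right)^{2} = 1$)
$I{\left(Y \right)} = 1$
$\left(-35 + 42\right) \left(15 - 50\right) - 127 I{\left(3 - 2 \right)} = \left(-35 + 42\right) \left(15 - 50\right) - 127 = 7 \left(-35\right) - 127 = -245 - 127 = -372$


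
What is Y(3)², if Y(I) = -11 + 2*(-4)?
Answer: 361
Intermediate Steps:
Y(I) = -19 (Y(I) = -11 - 8 = -19)
Y(3)² = (-19)² = 361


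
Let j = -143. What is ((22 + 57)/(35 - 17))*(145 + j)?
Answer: 79/9 ≈ 8.7778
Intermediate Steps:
((22 + 57)/(35 - 17))*(145 + j) = ((22 + 57)/(35 - 17))*(145 - 143) = (79/18)*2 = 79/9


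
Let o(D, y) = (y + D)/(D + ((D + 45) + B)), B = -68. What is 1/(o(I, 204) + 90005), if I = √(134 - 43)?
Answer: 14845951/1335771176910 + 431*√91/1335771176910 ≈ 1.1117e-5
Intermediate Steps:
I = √91 ≈ 9.5394
o(D, y) = (D + y)/(-23 + 2*D) (o(D, y) = (y + D)/(D + ((D + 45) - 68)) = (D + y)/(D + ((45 + D) - 68)) = (D + y)/(D + (-23 + D)) = (D + y)/(-23 + 2*D))
1/(o(I, 204) + 90005) = 1/((√91 + 204)/(-23 + 2*√91) + 90005) = 1/((204 + √91)/(-23 + 2*√91) + 90005) = 1/(90005 + (204 + √91)/(-23 + 2*√91))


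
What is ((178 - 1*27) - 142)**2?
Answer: 81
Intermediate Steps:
((178 - 1*27) - 142)**2 = ((178 - 27) - 142)**2 = (151 - 142)**2 = 9**2 = 81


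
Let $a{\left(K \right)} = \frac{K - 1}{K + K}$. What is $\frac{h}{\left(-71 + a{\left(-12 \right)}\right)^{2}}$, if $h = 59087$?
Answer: $\frac{34034112}{2859481} \approx 11.902$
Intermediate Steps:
$a{\left(K \right)} = \frac{-1 + K}{2 K}$
$\frac{h}{\left(-71 + a{\left(-12 \right)}\right)^{2}} = \frac{59087}{\left(-71 + \frac{-1 - 12}{2 \left(-12\right)}\right)^{2}} = \frac{59087}{\left(-71 + \frac{1}{2} \left(- \frac{1}{12}\right) \left(-13\right)\right)^{2}} = \frac{59087}{\left(-71 + \frac{13}{24}\right)^{2}} = \frac{59087}{\left(- \frac{1691}{24}\right)^{2}} = \frac{59087}{\frac{2859481}{576}} = 59087 \cdot \frac{576}{2859481} = \frac{34034112}{2859481}$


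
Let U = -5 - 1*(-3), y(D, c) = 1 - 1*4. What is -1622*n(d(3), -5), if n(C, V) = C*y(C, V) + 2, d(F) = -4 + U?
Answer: -32440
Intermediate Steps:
y(D, c) = -3 (y(D, c) = 1 - 4 = -3)
U = -2 (U = -5 + 3 = -2)
d(F) = -6 (d(F) = -4 - 2 = -6)
n(C, V) = 2 - 3*C (n(C, V) = C*(-3) + 2 = -3*C + 2 = 2 - 3*C)
-1622*n(d(3), -5) = -1622*(2 - 3*(-6)) = -1622*(2 + 18) = -1622*20 = -32440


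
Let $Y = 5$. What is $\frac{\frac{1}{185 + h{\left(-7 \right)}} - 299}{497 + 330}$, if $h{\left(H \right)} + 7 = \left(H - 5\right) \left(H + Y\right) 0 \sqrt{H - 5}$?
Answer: $- \frac{53221}{147206} \approx -0.36154$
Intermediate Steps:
$h{\left(H \right)} = -7$ ($h{\left(H \right)} = -7 + \left(H - 5\right) \left(H + 5\right) 0 \sqrt{H - 5} = -7 + \left(-5 + H\right) \left(5 + H\right) 0 \sqrt{-5 + H} = -7 + 0 \sqrt{-5 + H} = -7 + 0 = -7$)
$\frac{\frac{1}{185 + h{\left(-7 \right)}} - 299}{497 + 330} = \frac{\frac{1}{185 - 7} - 299}{497 + 330} = \frac{\frac{1}{178} - 299}{827} = \left(\frac{1}{178} - 299\right) \frac{1}{827} = \left(- \frac{53221}{178}\right) \frac{1}{827} = - \frac{53221}{147206}$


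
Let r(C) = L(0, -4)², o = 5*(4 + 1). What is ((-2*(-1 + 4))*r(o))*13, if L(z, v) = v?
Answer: -1248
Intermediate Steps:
o = 25 (o = 5*5 = 25)
r(C) = 16 (r(C) = (-4)² = 16)
((-2*(-1 + 4))*r(o))*13 = (-2*(-1 + 4)*16)*13 = (-2*3*16)*13 = -6*16*13 = -96*13 = -1248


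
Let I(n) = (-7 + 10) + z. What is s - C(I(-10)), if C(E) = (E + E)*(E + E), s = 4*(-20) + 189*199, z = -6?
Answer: 37495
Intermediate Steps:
I(n) = -3 (I(n) = (-7 + 10) - 6 = 3 - 6 = -3)
s = 37531 (s = -80 + 37611 = 37531)
C(E) = 4*E² (C(E) = (2*E)*(2*E) = 4*E²)
s - C(I(-10)) = 37531 - 4*(-3)² = 37531 - 4*9 = 37531 - 1*36 = 37531 - 36 = 37495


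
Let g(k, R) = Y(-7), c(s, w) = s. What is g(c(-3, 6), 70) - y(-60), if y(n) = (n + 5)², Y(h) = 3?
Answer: -3022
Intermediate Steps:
g(k, R) = 3
y(n) = (5 + n)²
g(c(-3, 6), 70) - y(-60) = 3 - (5 - 60)² = 3 - 1*(-55)² = 3 - 1*3025 = 3 - 3025 = -3022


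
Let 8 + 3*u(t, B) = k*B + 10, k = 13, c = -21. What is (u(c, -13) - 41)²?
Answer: 84100/9 ≈ 9344.4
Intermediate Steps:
u(t, B) = ⅔ + 13*B/3 (u(t, B) = -8/3 + (13*B + 10)/3 = -8/3 + (10 + 13*B)/3 = -8/3 + (10/3 + 13*B/3) = ⅔ + 13*B/3)
(u(c, -13) - 41)² = ((⅔ + (13/3)*(-13)) - 41)² = ((⅔ - 169/3) - 41)² = (-167/3 - 41)² = (-290/3)² = 84100/9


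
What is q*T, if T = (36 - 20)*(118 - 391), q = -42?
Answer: 183456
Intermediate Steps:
T = -4368 (T = 16*(-273) = -4368)
q*T = -42*(-4368) = 183456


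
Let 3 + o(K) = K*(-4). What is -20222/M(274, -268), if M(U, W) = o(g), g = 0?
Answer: 20222/3 ≈ 6740.7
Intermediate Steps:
o(K) = -3 - 4*K (o(K) = -3 + K*(-4) = -3 - 4*K)
M(U, W) = -3 (M(U, W) = -3 - 4*0 = -3 + 0 = -3)
-20222/M(274, -268) = -20222/(-3) = -20222*(-⅓) = 20222/3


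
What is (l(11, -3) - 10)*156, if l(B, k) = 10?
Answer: 0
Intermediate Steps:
(l(11, -3) - 10)*156 = (10 - 10)*156 = 0*156 = 0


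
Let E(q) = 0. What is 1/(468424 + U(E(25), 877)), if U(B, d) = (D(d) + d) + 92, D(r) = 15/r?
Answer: 877/411657676 ≈ 2.1304e-6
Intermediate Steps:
U(B, d) = 92 + d + 15/d (U(B, d) = (15/d + d) + 92 = (d + 15/d) + 92 = 92 + d + 15/d)
1/(468424 + U(E(25), 877)) = 1/(468424 + (92 + 877 + 15/877)) = 1/(468424 + 849828/877) = 1/(411657676/877) = 877/411657676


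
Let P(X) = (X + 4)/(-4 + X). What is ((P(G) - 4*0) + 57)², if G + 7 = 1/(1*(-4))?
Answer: 6646084/2025 ≈ 3282.0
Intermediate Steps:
G = -29/4 (G = -7 + 1/(1*(-4)) = -7 + 1/(-4) = -7 - ¼ = -29/4 ≈ -7.2500)
P(X) = (4 + X)/(-4 + X)
((P(G) - 4*0) + 57)² = (((4 - 29/4)/(-4 - 29/4) - 4*0) + 57)² = ((-13/4/(-45/4) + 0) + 57)² = ((-4/45*(-13/4) + 0) + 57)² = ((13/45 + 0) + 57)² = (13/45 + 57)² = (2578/45)² = 6646084/2025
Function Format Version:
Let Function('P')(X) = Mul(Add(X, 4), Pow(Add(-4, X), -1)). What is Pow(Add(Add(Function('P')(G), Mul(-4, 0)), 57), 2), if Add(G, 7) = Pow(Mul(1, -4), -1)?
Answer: Rational(6646084, 2025) ≈ 3282.0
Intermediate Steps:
G = Rational(-29, 4) (G = Add(-7, Pow(Mul(1, -4), -1)) = Add(-7, Pow(-4, -1)) = Add(-7, Rational(-1, 4)) = Rational(-29, 4) ≈ -7.2500)
Function('P')(X) = Mul(Pow(Add(-4, X), -1), Add(4, X)) (Function('P')(X) = Mul(Add(4, X), Pow(Add(-4, X), -1)) = Mul(Pow(Add(-4, X), -1), Add(4, X)))
Pow(Add(Add(Function('P')(G), Mul(-4, 0)), 57), 2) = Pow(Add(Add(Mul(Pow(Add(-4, Rational(-29, 4)), -1), Add(4, Rational(-29, 4))), Mul(-4, 0)), 57), 2) = Pow(Add(Add(Mul(Pow(Rational(-45, 4), -1), Rational(-13, 4)), 0), 57), 2) = Pow(Add(Add(Mul(Rational(-4, 45), Rational(-13, 4)), 0), 57), 2) = Pow(Add(Add(Rational(13, 45), 0), 57), 2) = Pow(Add(Rational(13, 45), 57), 2) = Pow(Rational(2578, 45), 2) = Rational(6646084, 2025)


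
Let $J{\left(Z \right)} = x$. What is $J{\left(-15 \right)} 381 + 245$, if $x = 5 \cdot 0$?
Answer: $245$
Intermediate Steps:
$x = 0$
$J{\left(Z \right)} = 0$
$J{\left(-15 \right)} 381 + 245 = 0 \cdot 381 + 245 = 0 + 245 = 245$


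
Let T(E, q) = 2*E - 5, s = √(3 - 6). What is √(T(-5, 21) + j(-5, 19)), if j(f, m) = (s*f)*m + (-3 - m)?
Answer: √(-37 - 95*I*√3) ≈ 8.1134 - 10.14*I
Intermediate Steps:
s = I*√3 (s = √(-3) = I*√3 ≈ 1.732*I)
T(E, q) = -5 + 2*E
j(f, m) = -3 - m + I*f*m*√3 (j(f, m) = ((I*√3)*f)*m + (-3 - m) = (I*f*√3)*m + (-3 - m) = I*f*m*√3 + (-3 - m) = -3 - m + I*f*m*√3)
√(T(-5, 21) + j(-5, 19)) = √((-5 + 2*(-5)) + (-3 - 1*19 + I*(-5)*19*√3)) = √((-5 - 10) + (-3 - 19 - 95*I*√3)) = √(-15 + (-22 - 95*I*√3)) = √(-37 - 95*I*√3)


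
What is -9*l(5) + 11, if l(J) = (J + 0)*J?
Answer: -214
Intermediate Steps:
l(J) = J² (l(J) = J*J = J²)
-9*l(5) + 11 = -9*5² + 11 = -9*25 + 11 = -225 + 11 = -214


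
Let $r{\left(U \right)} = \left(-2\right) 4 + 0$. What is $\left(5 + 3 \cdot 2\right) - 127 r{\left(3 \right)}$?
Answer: $1027$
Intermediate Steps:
$r{\left(U \right)} = -8$ ($r{\left(U \right)} = -8 + 0 = -8$)
$\left(5 + 3 \cdot 2\right) - 127 r{\left(3 \right)} = \left(5 + 3 \cdot 2\right) - -1016 = \left(5 + 6\right) + 1016 = 11 + 1016 = 1027$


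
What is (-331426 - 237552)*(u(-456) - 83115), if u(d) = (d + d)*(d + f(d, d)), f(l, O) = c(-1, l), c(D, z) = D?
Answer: -189850320282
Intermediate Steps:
f(l, O) = -1
u(d) = 2*d*(-1 + d) (u(d) = (d + d)*(d - 1) = (2*d)*(-1 + d) = 2*d*(-1 + d))
(-331426 - 237552)*(u(-456) - 83115) = (-331426 - 237552)*(2*(-456)*(-1 - 456) - 83115) = -568978*(2*(-456)*(-457) - 83115) = -568978*(416784 - 83115) = -568978*333669 = -189850320282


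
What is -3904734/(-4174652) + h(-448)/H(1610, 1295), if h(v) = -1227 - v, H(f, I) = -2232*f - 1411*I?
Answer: 10584948727709/11314903724390 ≈ 0.93549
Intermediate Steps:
-3904734/(-4174652) + h(-448)/H(1610, 1295) = -3904734/(-4174652) + (-1227 - 1*(-448))/(-2232*1610 - 1411*1295) = -3904734*(-1/4174652) + (-1227 + 448)/(-3593520 - 1827245) = 1952367/2087326 - 779/(-5420765) = 1952367/2087326 - 779*(-1/5420765) = 1952367/2087326 + 779/5420765 = 10584948727709/11314903724390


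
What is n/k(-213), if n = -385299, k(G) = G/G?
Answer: -385299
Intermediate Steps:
k(G) = 1
n/k(-213) = -385299/1 = -385299*1 = -385299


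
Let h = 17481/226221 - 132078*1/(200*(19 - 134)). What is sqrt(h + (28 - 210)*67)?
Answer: I*sqrt(91655361286173636735)/86718050 ≈ 110.4*I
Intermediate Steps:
h = 5046813373/867180500 (h = 17481*(1/226221) - 132078/(200*(-115)) = 5827/75407 - 132078/(-23000) = 5827/75407 - 132078*(-1/23000) = 5827/75407 + 66039/11500 = 5046813373/867180500 ≈ 5.8198)
sqrt(h + (28 - 210)*67) = sqrt(5046813373/867180500 + (28 - 210)*67) = sqrt(5046813373/867180500 - 182*67) = sqrt(5046813373/867180500 - 12194) = sqrt(-10569352203627/867180500) = I*sqrt(91655361286173636735)/86718050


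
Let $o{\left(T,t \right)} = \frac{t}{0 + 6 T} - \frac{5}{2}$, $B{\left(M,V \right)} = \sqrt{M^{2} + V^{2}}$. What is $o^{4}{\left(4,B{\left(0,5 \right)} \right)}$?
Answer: $\frac{9150625}{331776} \approx 27.581$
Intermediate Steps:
$o{\left(T,t \right)} = - \frac{5}{2} + \frac{t}{6 T}$ ($o{\left(T,t \right)} = \frac{t}{6 T} - \frac{5}{2} = - \frac{5}{2} + \frac{t}{6 T}$)
$o^{4}{\left(4,B{\left(0,5 \right)} \right)} = \left(\frac{\sqrt{0^{2} + 5^{2}} - 60}{6 \cdot 4}\right)^{4} = \left(\frac{1}{6} \cdot \frac{1}{4} \left(\sqrt{0 + 25} - 60\right)\right)^{4} = \left(\frac{1}{6} \cdot \frac{1}{4} \left(\sqrt{25} - 60\right)\right)^{4} = \left(\frac{1}{6} \cdot \frac{1}{4} \left(5 - 60\right)\right)^{4} = \left(\frac{1}{6} \cdot \frac{1}{4} \left(-55\right)\right)^{4} = \left(- \frac{55}{24}\right)^{4} = \frac{9150625}{331776}$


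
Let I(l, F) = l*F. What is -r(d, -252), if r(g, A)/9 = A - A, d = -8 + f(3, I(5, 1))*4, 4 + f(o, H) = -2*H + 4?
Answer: 0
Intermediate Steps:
I(l, F) = F*l
f(o, H) = -2*H (f(o, H) = -4 + (-2*H + 4) = -4 + (4 - 2*H) = -2*H)
d = -48 (d = -8 - 2*5*4 = -8 - 10*4 = -8 - 40 = -48)
r(g, A) = 0 (r(g, A) = 9*(A - A) = 9*0 = 0)
-r(d, -252) = -1*0 = 0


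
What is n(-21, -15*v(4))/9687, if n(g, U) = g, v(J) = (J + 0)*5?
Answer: -7/3229 ≈ -0.0021679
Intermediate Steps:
v(J) = 5*J (v(J) = J*5 = 5*J)
n(-21, -15*v(4))/9687 = -21/9687 = -21*1/9687 = -7/3229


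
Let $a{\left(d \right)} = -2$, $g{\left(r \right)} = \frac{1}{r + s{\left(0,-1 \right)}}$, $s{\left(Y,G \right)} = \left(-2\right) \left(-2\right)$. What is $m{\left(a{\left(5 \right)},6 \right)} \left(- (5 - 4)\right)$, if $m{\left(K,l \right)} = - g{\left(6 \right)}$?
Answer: $\frac{1}{10} \approx 0.1$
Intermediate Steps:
$s{\left(Y,G \right)} = 4$
$g{\left(r \right)} = \frac{1}{4 + r}$ ($g{\left(r \right)} = \frac{1}{r + 4} = \frac{1}{4 + r}$)
$m{\left(K,l \right)} = - \frac{1}{10}$ ($m{\left(K,l \right)} = - \frac{1}{4 + 6} = - \frac{1}{10}$)
$m{\left(a{\left(5 \right)},6 \right)} \left(- (5 - 4)\right) = - \frac{\left(-1\right) \left(5 - 4\right)}{10} = - \frac{\left(-1\right) 1}{10} = \left(- \frac{1}{10}\right) \left(-1\right) = \frac{1}{10}$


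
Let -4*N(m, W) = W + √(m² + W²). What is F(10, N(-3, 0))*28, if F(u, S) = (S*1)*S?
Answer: 63/4 ≈ 15.750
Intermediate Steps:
N(m, W) = -W/4 - √(W² + m²)/4 (N(m, W) = -(W + √(m² + W²))/4 = -(W + √(W² + m²))/4 = -W/4 - √(W² + m²)/4)
F(u, S) = S² (F(u, S) = S*S = S²)
F(10, N(-3, 0))*28 = (-¼*0 - √(0² + (-3)²)/4)²*28 = (0 - √(0 + 9)/4)²*28 = (0 - √9/4)²*28 = (0 - ¼*3)²*28 = (0 - ¾)²*28 = (-¾)²*28 = (9/16)*28 = 63/4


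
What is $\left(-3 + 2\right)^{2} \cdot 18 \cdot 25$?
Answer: $450$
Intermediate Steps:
$\left(-3 + 2\right)^{2} \cdot 18 \cdot 25 = \left(-1\right)^{2} \cdot 18 \cdot 25 = 1 \cdot 18 \cdot 25 = 18 \cdot 25 = 450$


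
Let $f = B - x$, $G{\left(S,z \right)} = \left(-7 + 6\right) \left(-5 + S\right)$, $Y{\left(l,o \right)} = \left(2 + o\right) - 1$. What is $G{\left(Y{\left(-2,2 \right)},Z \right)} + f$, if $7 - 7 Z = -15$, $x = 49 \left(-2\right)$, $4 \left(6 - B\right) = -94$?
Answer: $\frac{259}{2} \approx 129.5$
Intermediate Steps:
$B = \frac{59}{2}$ ($B = 6 - - \frac{47}{2} = 6 + \frac{47}{2} = \frac{59}{2} \approx 29.5$)
$x = -98$
$Z = \frac{22}{7}$ ($Z = 1 - - \frac{15}{7} = 1 + \frac{15}{7} = \frac{22}{7} \approx 3.1429$)
$Y{\left(l,o \right)} = 1 + o$
$G{\left(S,z \right)} = 5 - S$ ($G{\left(S,z \right)} = - (-5 + S) = 5 - S$)
$f = \frac{255}{2}$ ($f = \frac{59}{2} - -98 = \frac{59}{2} + 98 = \frac{255}{2} \approx 127.5$)
$G{\left(Y{\left(-2,2 \right)},Z \right)} + f = \left(5 - \left(1 + 2\right)\right) + \frac{255}{2} = \left(5 - 3\right) + \frac{255}{2} = 2 + \frac{255}{2} = \frac{259}{2}$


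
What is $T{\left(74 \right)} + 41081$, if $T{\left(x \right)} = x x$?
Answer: $46557$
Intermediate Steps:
$T{\left(x \right)} = x^{2}$
$T{\left(74 \right)} + 41081 = 74^{2} + 41081 = 5476 + 41081 = 46557$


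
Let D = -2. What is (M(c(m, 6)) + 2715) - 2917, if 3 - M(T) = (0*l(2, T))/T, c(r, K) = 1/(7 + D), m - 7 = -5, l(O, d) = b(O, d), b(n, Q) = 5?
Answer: -199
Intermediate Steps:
l(O, d) = 5
m = 2 (m = 7 - 5 = 2)
c(r, K) = 1/5 (c(r, K) = 1/(7 - 2) = 1/5)
M(T) = 3 (M(T) = 3 - 0*5/T = 3 - 0/T = 3 - 1*0 = 3 + 0 = 3)
(M(c(m, 6)) + 2715) - 2917 = (3 + 2715) - 2917 = 2718 - 2917 = -199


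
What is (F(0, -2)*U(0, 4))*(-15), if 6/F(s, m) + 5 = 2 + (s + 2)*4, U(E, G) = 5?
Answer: -90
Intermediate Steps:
F(s, m) = 6/(5 + 4*s) (F(s, m) = 6/(-5 + (2 + (s + 2)*4)) = 6/(-5 + (2 + (2 + s)*4)) = 6/(-5 + (2 + (8 + 4*s))) = 6/(-5 + (10 + 4*s)) = 6/(5 + 4*s))
(F(0, -2)*U(0, 4))*(-15) = ((6/(5 + 4*0))*5)*(-15) = ((6/(5 + 0))*5)*(-15) = ((6/5)*5)*(-15) = 6*(-15) = -90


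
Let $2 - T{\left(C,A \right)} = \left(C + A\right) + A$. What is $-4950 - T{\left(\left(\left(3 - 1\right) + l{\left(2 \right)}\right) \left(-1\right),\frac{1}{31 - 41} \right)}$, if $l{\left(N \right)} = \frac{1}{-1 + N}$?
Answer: $- \frac{24776}{5} \approx -4955.2$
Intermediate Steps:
$T{\left(C,A \right)} = 2 - C - 2 A$ ($T{\left(C,A \right)} = 2 - \left(\left(C + A\right) + A\right) = 2 - \left(\left(A + C\right) + A\right) = 2 - \left(C + 2 A\right) = 2 - C - 2 A$)
$-4950 - T{\left(\left(\left(3 - 1\right) + l{\left(2 \right)}\right) \left(-1\right),\frac{1}{31 - 41} \right)} = -4950 - \left(2 - \left(\left(3 - 1\right) + \frac{1}{-1 + 2}\right) \left(-1\right) - \frac{2}{31 - 41}\right) = -4950 - \left(2 - \left(\left(3 - 1\right) + 1^{-1}\right) \left(-1\right) - \frac{2}{-10}\right) = -4950 - \left(2 - \left(2 + 1\right) \left(-1\right) - - \frac{1}{5}\right) = -4950 - \left(2 - 3 \left(-1\right) + \frac{1}{5}\right) = -4950 - \left(2 - -3 + \frac{1}{5}\right) = -4950 - \left(2 + 3 + \frac{1}{5}\right) = -4950 - \frac{26}{5} = - \frac{24776}{5}$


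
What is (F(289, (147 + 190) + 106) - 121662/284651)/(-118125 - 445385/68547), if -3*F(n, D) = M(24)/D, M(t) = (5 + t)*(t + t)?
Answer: 1274798239851/102110546807698568 ≈ 1.2484e-5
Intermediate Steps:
M(t) = 2*t*(5 + t) (M(t) = (5 + t)*(2*t) = 2*t*(5 + t))
F(n, D) = -464/D (F(n, D) = -2*24*(5 + 24)/(3*D) = -2*24*29/(3*D) = -464/D)
(F(289, (147 + 190) + 106) - 121662/284651)/(-118125 - 445385/68547) = (-464/((147 + 190) + 106) - 121662/284651)/(-118125 - 445385/68547) = (-464/(337 + 106) - 121662*1/284651)/(-118125 - 445385*1/68547) = (-464/443 - 121662/284651)/(-118125 - 445385/68547) = (-464*1/443 - 121662/284651)/(-8097559760/68547) = (-464/443 - 121662/284651)*(-68547/8097559760) = -185974330/126100393*(-68547/8097559760) = 1274798239851/102110546807698568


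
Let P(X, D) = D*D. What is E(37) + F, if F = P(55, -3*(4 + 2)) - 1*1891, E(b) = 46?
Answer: -1521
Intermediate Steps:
P(X, D) = D²
F = -1567 (F = (-3*(4 + 2))² - 1*1891 = (-3*6)² - 1891 = (-18)² - 1891 = 324 - 1891 = -1567)
E(37) + F = 46 - 1567 = -1521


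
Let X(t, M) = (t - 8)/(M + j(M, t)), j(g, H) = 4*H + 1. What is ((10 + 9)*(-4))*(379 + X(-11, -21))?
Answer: -461225/16 ≈ -28827.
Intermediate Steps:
j(g, H) = 1 + 4*H
X(t, M) = (-8 + t)/(1 + M + 4*t) (X(t, M) = (t - 8)/(M + (1 + 4*t)) = (-8 + t)/(1 + M + 4*t))
((10 + 9)*(-4))*(379 + X(-11, -21)) = ((10 + 9)*(-4))*(379 + (-8 - 11)/(1 - 21 + 4*(-11))) = (19*(-4))*(379 - 19/(1 - 21 - 44)) = -76*(379 - 19/(-64)) = -76*(379 - 1/64*(-19)) = -76*(379 + 19/64) = -76*24275/64 = -461225/16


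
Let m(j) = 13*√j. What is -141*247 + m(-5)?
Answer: -34827 + 13*I*√5 ≈ -34827.0 + 29.069*I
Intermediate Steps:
-141*247 + m(-5) = -141*247 + 13*√(-5) = -34827 + 13*(I*√5) = -34827 + 13*I*√5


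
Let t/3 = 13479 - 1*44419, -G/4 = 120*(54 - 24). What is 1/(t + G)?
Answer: -1/107220 ≈ -9.3266e-6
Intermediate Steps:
G = -14400 (G = -480*(54 - 24) = -480*30 = -4*3600 = -14400)
t = -92820 (t = 3*(13479 - 1*44419) = 3*(13479 - 44419) = 3*(-30940) = -92820)
1/(t + G) = 1/(-92820 - 14400) = 1/(-107220) = -1/107220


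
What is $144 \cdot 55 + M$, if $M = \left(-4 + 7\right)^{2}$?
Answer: $7929$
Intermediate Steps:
$M = 9$ ($M = 3^{2} = 9$)
$144 \cdot 55 + M = 144 \cdot 55 + 9 = 7920 + 9 = 7929$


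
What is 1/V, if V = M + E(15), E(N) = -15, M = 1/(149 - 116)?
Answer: -33/494 ≈ -0.066802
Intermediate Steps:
M = 1/33 ≈ 0.030303
V = -494/33 (V = 1/33 - 15 = -494/33 ≈ -14.970)
1/V = 1/(-494/33) = -33/494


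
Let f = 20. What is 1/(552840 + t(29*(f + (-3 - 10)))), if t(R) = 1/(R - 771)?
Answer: 568/314013119 ≈ 1.8088e-6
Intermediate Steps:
t(R) = 1/(-771 + R)
1/(552840 + t(29*(f + (-3 - 10)))) = 1/(552840 + 1/(-771 + 29*(20 + (-3 - 10)))) = 1/(552840 + 1/(-771 + 29*(20 - 13))) = 1/(552840 + 1/(-771 + 29*7)) = 1/(552840 + 1/(-771 + 203)) = 1/(552840 + 1/(-568)) = 1/(552840 - 1/568) = 1/(314013119/568) = 568/314013119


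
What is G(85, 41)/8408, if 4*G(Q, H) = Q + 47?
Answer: 33/8408 ≈ 0.0039248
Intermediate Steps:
G(Q, H) = 47/4 + Q/4 (G(Q, H) = (Q + 47)/4 = (47 + Q)/4 = 47/4 + Q/4)
G(85, 41)/8408 = (47/4 + (¼)*85)/8408 = (47/4 + 85/4)*(1/8408) = 33*(1/8408) = 33/8408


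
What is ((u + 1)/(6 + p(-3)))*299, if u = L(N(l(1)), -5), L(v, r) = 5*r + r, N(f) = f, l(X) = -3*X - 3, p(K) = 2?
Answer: -8671/8 ≈ -1083.9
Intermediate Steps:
l(X) = -3 - 3*X
L(v, r) = 6*r
u = -30 (u = 6*(-5) = -30)
((u + 1)/(6 + p(-3)))*299 = ((-30 + 1)/(6 + 2))*299 = -29/8*299 = -8671/8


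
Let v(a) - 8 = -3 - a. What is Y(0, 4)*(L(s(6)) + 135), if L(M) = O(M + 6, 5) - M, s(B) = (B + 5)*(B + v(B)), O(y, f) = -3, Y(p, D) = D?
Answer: 308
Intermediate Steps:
v(a) = 5 - a (v(a) = 8 + (-3 - a) = 5 - a)
s(B) = 25 + 5*B (s(B) = (B + 5)*(B + (5 - B)) = (5 + B)*5 = 25 + 5*B)
L(M) = -3 - M
Y(0, 4)*(L(s(6)) + 135) = 4*((-3 - (25 + 5*6)) + 135) = 4*((-3 - (25 + 30)) + 135) = 4*((-3 - 1*55) + 135) = 4*((-3 - 55) + 135) = 4*(-58 + 135) = 4*77 = 308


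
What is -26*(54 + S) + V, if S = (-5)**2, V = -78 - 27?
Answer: -2159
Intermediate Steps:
V = -105
S = 25
-26*(54 + S) + V = -26*(54 + 25) - 105 = -26*79 - 105 = -2054 - 105 = -2159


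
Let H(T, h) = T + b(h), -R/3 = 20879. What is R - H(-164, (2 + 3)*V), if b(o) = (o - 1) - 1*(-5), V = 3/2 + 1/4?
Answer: -249943/4 ≈ -62486.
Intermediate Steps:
R = -62637 (R = -3*20879 = -62637)
V = 7/4 (V = 3*(½) + 1*(¼) = 3/2 + ¼ = 7/4 ≈ 1.7500)
b(o) = 4 + o (b(o) = (-1 + o) + 5 = 4 + o)
H(T, h) = 4 + T + h (H(T, h) = T + (4 + h) = 4 + T + h)
R - H(-164, (2 + 3)*V) = -62637 - (4 - 164 + (2 + 3)*(7/4)) = -62637 - (4 - 164 + 5*(7/4)) = -62637 - (4 - 164 + 35/4) = -62637 - 1*(-605/4) = -62637 + 605/4 = -249943/4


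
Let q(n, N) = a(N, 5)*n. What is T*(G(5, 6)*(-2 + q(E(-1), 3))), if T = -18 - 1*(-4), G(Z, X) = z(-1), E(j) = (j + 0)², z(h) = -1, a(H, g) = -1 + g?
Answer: 28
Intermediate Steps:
E(j) = j²
G(Z, X) = -1
q(n, N) = 4*n (q(n, N) = (-1 + 5)*n = 4*n)
T = -14 (T = -18 + 4 = -14)
T*(G(5, 6)*(-2 + q(E(-1), 3))) = -(-14)*(-2 + 4*(-1)²) = -(-14)*(-2 + 4*1) = -(-14)*(-2 + 4) = -(-14)*2 = -14*(-2) = 28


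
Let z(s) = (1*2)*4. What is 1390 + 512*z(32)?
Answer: 5486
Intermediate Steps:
z(s) = 8 (z(s) = 2*4 = 8)
1390 + 512*z(32) = 1390 + 512*8 = 1390 + 4096 = 5486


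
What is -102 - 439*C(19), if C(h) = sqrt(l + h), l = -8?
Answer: -102 - 439*sqrt(11) ≈ -1558.0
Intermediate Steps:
C(h) = sqrt(-8 + h)
-102 - 439*C(19) = -102 - 439*sqrt(-8 + 19) = -102 - 439*sqrt(11)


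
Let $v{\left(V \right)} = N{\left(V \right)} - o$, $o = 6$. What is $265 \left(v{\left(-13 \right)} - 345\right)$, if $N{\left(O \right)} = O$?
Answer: $-96460$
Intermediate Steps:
$v{\left(V \right)} = -6 + V$ ($v{\left(V \right)} = V - 6 = -6 + V$)
$265 \left(v{\left(-13 \right)} - 345\right) = 265 \left(\left(-6 - 13\right) - 345\right) = 265 \left(-19 - 345\right) = 265 \left(-364\right) = -96460$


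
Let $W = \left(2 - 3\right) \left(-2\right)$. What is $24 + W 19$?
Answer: $62$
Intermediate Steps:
$W = 2$ ($W = \left(-1\right) \left(-2\right) = 2$)
$24 + W 19 = 24 + 2 \cdot 19 = 24 + 38 = 62$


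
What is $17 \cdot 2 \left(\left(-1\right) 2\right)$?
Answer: $-68$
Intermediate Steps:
$17 \cdot 2 \left(\left(-1\right) 2\right) = 34 \left(-2\right) = -68$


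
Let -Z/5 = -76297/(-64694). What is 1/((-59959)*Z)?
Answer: 64694/22873459115 ≈ 2.8283e-6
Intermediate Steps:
Z = -381485/64694 (Z = -(-381485)/(-64694) = -(-381485)*(-1)/64694 = -5*76297/64694 = -381485/64694 ≈ -5.8968)
1/((-59959)*Z) = 1/((-59959)*(-381485/64694)) = -1/59959*(-64694/381485) = 64694/22873459115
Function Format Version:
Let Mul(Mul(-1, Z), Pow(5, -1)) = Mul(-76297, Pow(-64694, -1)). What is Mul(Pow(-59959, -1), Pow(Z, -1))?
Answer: Rational(64694, 22873459115) ≈ 2.8283e-6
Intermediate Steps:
Z = Rational(-381485, 64694) (Z = Mul(-5, Mul(-76297, Pow(-64694, -1))) = Mul(-5, Mul(-76297, Rational(-1, 64694))) = Mul(-5, Rational(76297, 64694)) = Rational(-381485, 64694) ≈ -5.8968)
Mul(Pow(-59959, -1), Pow(Z, -1)) = Mul(Pow(-59959, -1), Pow(Rational(-381485, 64694), -1)) = Mul(Rational(-1, 59959), Rational(-64694, 381485)) = Rational(64694, 22873459115)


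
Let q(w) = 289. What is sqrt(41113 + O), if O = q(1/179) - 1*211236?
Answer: 7*I*sqrt(3466) ≈ 412.11*I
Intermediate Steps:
O = -210947 (O = 289 - 1*211236 = 289 - 211236 = -210947)
sqrt(41113 + O) = sqrt(41113 - 210947) = sqrt(-169834) = 7*I*sqrt(3466)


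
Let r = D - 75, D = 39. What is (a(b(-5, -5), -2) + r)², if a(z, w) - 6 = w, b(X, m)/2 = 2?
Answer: 1024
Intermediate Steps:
b(X, m) = 4 (b(X, m) = 2*2 = 4)
a(z, w) = 6 + w
r = -36 (r = 39 - 75 = -36)
(a(b(-5, -5), -2) + r)² = ((6 - 2) - 36)² = (4 - 36)² = (-32)² = 1024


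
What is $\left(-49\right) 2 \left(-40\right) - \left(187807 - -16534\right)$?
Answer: $-200421$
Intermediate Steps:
$\left(-49\right) 2 \left(-40\right) - \left(187807 - -16534\right) = \left(-98\right) \left(-40\right) - \left(187807 + 16534\right) = 3920 - 204341 = -200421$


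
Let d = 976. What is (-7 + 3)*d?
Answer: -3904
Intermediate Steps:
(-7 + 3)*d = (-7 + 3)*976 = -4*976 = -3904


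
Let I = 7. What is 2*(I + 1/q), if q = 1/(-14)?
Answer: -14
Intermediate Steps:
q = -1/14 ≈ -0.071429
2*(I + 1/q) = 2*(7 + 1/(-1/14)) = 2*(7 - 14) = 2*(-7) = -14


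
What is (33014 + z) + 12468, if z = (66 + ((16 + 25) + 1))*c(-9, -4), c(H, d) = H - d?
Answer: 44942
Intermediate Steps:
z = -540 (z = (66 + ((16 + 25) + 1))*(-9 - 1*(-4)) = (66 + (41 + 1))*(-9 + 4) = (66 + 42)*(-5) = 108*(-5) = -540)
(33014 + z) + 12468 = (33014 - 540) + 12468 = 32474 + 12468 = 44942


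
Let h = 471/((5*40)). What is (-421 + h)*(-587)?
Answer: 49148923/200 ≈ 2.4574e+5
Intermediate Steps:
h = 471/200 ≈ 2.3550
(-421 + h)*(-587) = (-421 + 471/200)*(-587) = -83729/200*(-587) = 49148923/200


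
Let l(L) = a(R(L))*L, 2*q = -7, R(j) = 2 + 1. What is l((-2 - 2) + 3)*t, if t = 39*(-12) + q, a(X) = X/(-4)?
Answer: -2829/8 ≈ -353.63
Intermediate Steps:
R(j) = 3
a(X) = -X/4 (a(X) = X*(-1/4) = -X/4)
q = -7/2 (q = (1/2)*(-7) = -7/2 ≈ -3.5000)
t = -943/2 (t = 39*(-12) - 7/2 = -468 - 7/2 = -943/2 ≈ -471.50)
l(L) = -3*L/4 (l(L) = (-1/4*3)*L = -3*L/4)
l((-2 - 2) + 3)*t = -3*((-2 - 2) + 3)/4*(-943/2) = -3*(-4 + 3)/4*(-943/2) = -3/4*(-1)*(-943/2) = (3/4)*(-943/2) = -2829/8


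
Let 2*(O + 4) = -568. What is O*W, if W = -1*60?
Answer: 17280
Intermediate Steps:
O = -288 (O = -4 + (½)*(-568) = -4 - 284 = -288)
W = -60
O*W = -288*(-60) = 17280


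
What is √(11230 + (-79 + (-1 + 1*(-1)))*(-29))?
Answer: √13579 ≈ 116.53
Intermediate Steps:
√(11230 + (-79 + (-1 + 1*(-1)))*(-29)) = √(11230 + (-79 + (-1 - 1))*(-29)) = √(11230 + (-79 - 2)*(-29)) = √(11230 - 81*(-29)) = √(11230 + 2349) = √13579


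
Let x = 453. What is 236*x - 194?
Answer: 106714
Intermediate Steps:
236*x - 194 = 236*453 - 194 = 106908 - 194 = 106714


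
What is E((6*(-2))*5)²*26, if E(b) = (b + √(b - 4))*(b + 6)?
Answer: 268085376 - 72783360*I ≈ 2.6809e+8 - 7.2783e+7*I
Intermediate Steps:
E(b) = (6 + b)*(b + √(-4 + b)) (E(b) = (b + √(-4 + b))*(6 + b) = (6 + b)*(b + √(-4 + b)))
E((6*(-2))*5)²*26 = (((6*(-2))*5)² + 6*((6*(-2))*5) + 6*√(-4 + (6*(-2))*5) + ((6*(-2))*5)*√(-4 + (6*(-2))*5))²*26 = ((-12*5)² + 6*(-12*5) + 6*√(-4 - 12*5) + (-12*5)*√(-4 - 12*5))²*26 = ((-60)² + 6*(-60) + 6*√(-4 - 60) - 60*√(-4 - 60))²*26 = (3600 - 360 + 6*√(-64) - 480*I)²*26 = (3600 - 360 + 6*(8*I) - 480*I)²*26 = (3600 - 360 + 48*I - 480*I)²*26 = (3240 - 432*I)²*26 = 26*(3240 - 432*I)²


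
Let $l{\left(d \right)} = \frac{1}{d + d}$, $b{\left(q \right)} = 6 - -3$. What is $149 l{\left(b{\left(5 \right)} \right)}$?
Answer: $\frac{149}{18} \approx 8.2778$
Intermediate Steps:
$b{\left(q \right)} = 9$ ($b{\left(q \right)} = 6 + 3 = 9$)
$l{\left(d \right)} = \frac{1}{2 d}$
$149 l{\left(b{\left(5 \right)} \right)} = 149 \frac{1}{2 \cdot 9} = 149 \cdot \frac{1}{2} \cdot \frac{1}{9} = 149 \cdot \frac{1}{18} = \frac{149}{18}$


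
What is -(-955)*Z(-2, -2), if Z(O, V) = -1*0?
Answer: 0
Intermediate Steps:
Z(O, V) = 0
-(-955)*Z(-2, -2) = -(-955)*0 = -955*0 = 0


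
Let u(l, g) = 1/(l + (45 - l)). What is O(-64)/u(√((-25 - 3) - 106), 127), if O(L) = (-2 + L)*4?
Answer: -11880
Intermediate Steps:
O(L) = -8 + 4*L
u(l, g) = 1/45
O(-64)/u(√((-25 - 3) - 106), 127) = (-8 + 4*(-64))/(1/45) = (-8 - 256)*45 = -264*45 = -11880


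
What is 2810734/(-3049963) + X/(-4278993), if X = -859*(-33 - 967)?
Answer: -14647029327862/13050770327259 ≈ -1.1223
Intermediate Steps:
X = 859000 (X = -859*(-1000) = 859000)
2810734/(-3049963) + X/(-4278993) = 2810734/(-3049963) + 859000/(-4278993) = 2810734*(-1/3049963) + 859000*(-1/4278993) = -2810734/3049963 - 859000/4278993 = -14647029327862/13050770327259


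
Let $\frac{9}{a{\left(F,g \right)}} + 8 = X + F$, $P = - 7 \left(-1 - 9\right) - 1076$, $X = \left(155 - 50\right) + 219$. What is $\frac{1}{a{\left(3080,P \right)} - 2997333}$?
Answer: $- \frac{1132}{3392980953} \approx -3.3363 \cdot 10^{-7}$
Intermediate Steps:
$X = 324$ ($X = 105 + 219 = 324$)
$P = -1006$ ($P = \left(-7\right) \left(-10\right) - 1076 = 70 - 1076 = -1006$)
$a{\left(F,g \right)} = \frac{9}{316 + F}$ ($a{\left(F,g \right)} = \frac{9}{-8 + \left(324 + F\right)} = \frac{9}{316 + F}$)
$\frac{1}{a{\left(3080,P \right)} - 2997333} = \frac{1}{\frac{9}{316 + 3080} - 2997333} = \frac{1}{\frac{9}{3396} - 2997333} = \frac{1}{9 \cdot \frac{1}{3396} - 2997333} = \frac{1}{\frac{3}{1132} - 2997333} = \frac{1}{- \frac{3392980953}{1132}} = - \frac{1132}{3392980953}$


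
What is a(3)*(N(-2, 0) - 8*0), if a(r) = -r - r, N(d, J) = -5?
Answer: 30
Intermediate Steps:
a(r) = -2*r
a(3)*(N(-2, 0) - 8*0) = (-2*3)*(-5 - 8*0) = -6*(-5 + 0) = -6*(-5) = 30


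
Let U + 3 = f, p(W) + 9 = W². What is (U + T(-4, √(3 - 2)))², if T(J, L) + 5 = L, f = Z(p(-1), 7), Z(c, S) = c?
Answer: 225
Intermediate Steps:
p(W) = -9 + W²
f = -8 (f = -9 + (-1)² = -9 + 1 = -8)
T(J, L) = -5 + L
U = -11 (U = -3 - 8 = -11)
(U + T(-4, √(3 - 2)))² = (-11 + (-5 + √(3 - 2)))² = (-11 + (-5 + √1))² = (-11 + (-5 + 1))² = (-11 - 4)² = (-15)² = 225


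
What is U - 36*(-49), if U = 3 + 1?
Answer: 1768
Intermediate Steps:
U = 4
U - 36*(-49) = 4 - 36*(-49) = 4 + 1764 = 1768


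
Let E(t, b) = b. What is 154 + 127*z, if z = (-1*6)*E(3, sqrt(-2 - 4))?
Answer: 154 - 762*I*sqrt(6) ≈ 154.0 - 1866.5*I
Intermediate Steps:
z = -6*I*sqrt(6) (z = (-1*6)*sqrt(-2 - 4) = -6*I*sqrt(6) ≈ -14.697*I)
154 + 127*z = 154 + 127*(-6*I*sqrt(6)) = 154 - 762*I*sqrt(6)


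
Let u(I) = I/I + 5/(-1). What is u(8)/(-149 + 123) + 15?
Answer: 197/13 ≈ 15.154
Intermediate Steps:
u(I) = -4 (u(I) = 1 + 5*(-1) = 1 - 5 = -4)
u(8)/(-149 + 123) + 15 = -4/(-149 + 123) + 15 = -4/(-26) + 15 = -4*(-1/26) + 15 = 2/13 + 15 = 197/13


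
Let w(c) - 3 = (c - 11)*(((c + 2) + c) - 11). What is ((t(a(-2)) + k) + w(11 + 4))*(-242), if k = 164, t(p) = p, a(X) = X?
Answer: -60258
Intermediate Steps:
w(c) = 3 + (-11 + c)*(-9 + 2*c) (w(c) = 3 + (c - 11)*(((c + 2) + c) - 11) = 3 + (-11 + c)*(((2 + c) + c) - 11) = 3 + (-11 + c)*((2 + 2*c) - 11) = 3 + (-11 + c)*(-9 + 2*c))
((t(a(-2)) + k) + w(11 + 4))*(-242) = ((-2 + 164) + (102 - 31*(11 + 4) + 2*(11 + 4)**2))*(-242) = (162 + (102 - 31*15 + 2*15**2))*(-242) = (162 + (102 - 465 + 2*225))*(-242) = (162 + (102 - 465 + 450))*(-242) = (162 + 87)*(-242) = 249*(-242) = -60258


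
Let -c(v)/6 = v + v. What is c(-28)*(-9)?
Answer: -3024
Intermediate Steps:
c(v) = -12*v (c(v) = -6*(v + v) = -12*v)
c(-28)*(-9) = -12*(-28)*(-9) = 336*(-9) = -3024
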